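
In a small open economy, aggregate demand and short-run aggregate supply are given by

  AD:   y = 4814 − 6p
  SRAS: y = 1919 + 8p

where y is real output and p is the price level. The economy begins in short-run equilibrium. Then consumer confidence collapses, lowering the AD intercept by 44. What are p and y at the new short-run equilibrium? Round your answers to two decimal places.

p = 203.64, y = 3548.14

This is a negative demand shock: AD shifts left.
New AD: y = 4770 − 6p.
Set AD = SRAS: 4770 − 6p = 1919 + 8p, so 2851 = 14p and p = 203.64.
Substituting into AD, y = 3548.14.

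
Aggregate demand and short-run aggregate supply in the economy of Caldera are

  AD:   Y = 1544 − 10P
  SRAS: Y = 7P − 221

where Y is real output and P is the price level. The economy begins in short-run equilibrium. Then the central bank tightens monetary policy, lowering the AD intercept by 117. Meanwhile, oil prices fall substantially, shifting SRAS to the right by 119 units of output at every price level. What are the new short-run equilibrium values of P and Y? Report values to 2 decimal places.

P = 89.94, Y = 527.59

After both shocks: AD is Y = 1427 − 10P and SRAS is Y = 7P − 102.
Setting them equal: 1529 = 17P, so P = 89.94.
Substituting into AD, Y = 527.59.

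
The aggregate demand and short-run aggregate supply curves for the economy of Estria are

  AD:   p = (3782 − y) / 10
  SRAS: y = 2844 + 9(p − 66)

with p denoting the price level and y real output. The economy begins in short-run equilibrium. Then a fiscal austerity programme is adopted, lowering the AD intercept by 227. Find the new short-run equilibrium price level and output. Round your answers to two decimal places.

p = 68.68, y = 2868.16

This is a negative demand shock: AD shifts left.
New AD: y = 3555 − 10p.
SRAS can be written y = 2250 + 9p.
Set AD = SRAS: 3555 − 10p = 2250 + 9p, so 1305 = 19p and p = 68.68.
Substituting into AD, y = 2868.16.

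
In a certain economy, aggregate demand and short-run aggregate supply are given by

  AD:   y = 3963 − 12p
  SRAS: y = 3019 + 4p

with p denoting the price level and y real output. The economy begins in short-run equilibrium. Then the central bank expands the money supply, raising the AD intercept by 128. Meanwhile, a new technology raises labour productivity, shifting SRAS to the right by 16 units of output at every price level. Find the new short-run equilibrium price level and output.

After both shocks: AD is y = 4091 − 12p and SRAS is y = 3035 + 4p.
Setting them equal: 1056 = 16p, so p = 66.
y = 4091 − 12·66 = 3299.

p = 66, y = 3299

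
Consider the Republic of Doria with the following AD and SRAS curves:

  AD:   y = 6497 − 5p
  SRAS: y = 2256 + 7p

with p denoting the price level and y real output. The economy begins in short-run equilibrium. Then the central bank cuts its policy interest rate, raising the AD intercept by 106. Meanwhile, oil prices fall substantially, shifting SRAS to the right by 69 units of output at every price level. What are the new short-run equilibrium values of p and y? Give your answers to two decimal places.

p = 356.50, y = 4820.50

After both shocks: AD is y = 6603 − 5p and SRAS is y = 2325 + 7p.
Setting them equal: 4278 = 12p, so p = 356.50.
Substituting into AD, y = 4820.50.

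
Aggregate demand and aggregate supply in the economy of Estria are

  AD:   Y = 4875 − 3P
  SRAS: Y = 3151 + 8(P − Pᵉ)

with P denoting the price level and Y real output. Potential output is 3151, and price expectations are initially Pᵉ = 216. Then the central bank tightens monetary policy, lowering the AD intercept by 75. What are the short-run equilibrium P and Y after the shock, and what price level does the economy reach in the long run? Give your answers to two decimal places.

Short run: P = 307.00, Y = 3879.00. Long run: P = 549.67.

AD shifts left: new AD is Y = 4800 − 3P. With Pᵉ = 216, SRAS is Y = 1423 + 8P.
Short run: 4800 − 3P = 1423 + 8P gives 3377 = 11P, so P = 307.00 and Y = 4800 − 3P = 3879.00.
Y = 3879.00 is above potential 3151; expectations adjust and SRAS shifts left until Y = 3151.
Long run: on the new AD curve, 3151 = 4800 − 3P gives P = 549.67.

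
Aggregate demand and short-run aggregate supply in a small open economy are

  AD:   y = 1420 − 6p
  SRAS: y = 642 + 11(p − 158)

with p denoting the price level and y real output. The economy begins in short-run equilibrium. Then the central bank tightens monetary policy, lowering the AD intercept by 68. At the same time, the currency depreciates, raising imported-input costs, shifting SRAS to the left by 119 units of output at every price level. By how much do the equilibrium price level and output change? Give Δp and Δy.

Δp = +3, Δy = -86

After both shocks: AD is y = 1352 − 6p and SRAS is y = 11p − 1215.
Setting them equal: 2567 = 17p, so p = 151.
y = 1352 − 6·151 = 446.
Initially p = 148, y = 532, so Δp = +3 and Δy = -86.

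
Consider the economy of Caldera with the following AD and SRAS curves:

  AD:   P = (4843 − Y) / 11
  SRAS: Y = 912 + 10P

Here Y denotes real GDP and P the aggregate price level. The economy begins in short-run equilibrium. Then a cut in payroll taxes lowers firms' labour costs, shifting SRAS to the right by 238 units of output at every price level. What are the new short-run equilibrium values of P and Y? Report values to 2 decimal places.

P = 175.86, Y = 2908.57

This is a positive supply shock: SRAS shifts right.
New SRAS: Y = 1150 + 10P.
Set AD = SRAS: 4843 − 11P = 1150 + 10P, so 3693 = 21P and P = 175.86.
Substituting into AD, Y = 2908.57.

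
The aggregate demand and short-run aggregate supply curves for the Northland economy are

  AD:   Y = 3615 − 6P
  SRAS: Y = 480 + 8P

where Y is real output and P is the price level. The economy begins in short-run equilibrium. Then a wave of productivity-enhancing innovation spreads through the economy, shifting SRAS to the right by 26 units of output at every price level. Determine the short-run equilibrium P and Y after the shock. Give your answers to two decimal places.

This is a positive supply shock: SRAS shifts right.
New SRAS: Y = 506 + 8P.
Set AD = SRAS: 3615 − 6P = 506 + 8P, so 3109 = 14P and P = 222.07.
Substituting into AD, Y = 2282.57.

P = 222.07, Y = 2282.57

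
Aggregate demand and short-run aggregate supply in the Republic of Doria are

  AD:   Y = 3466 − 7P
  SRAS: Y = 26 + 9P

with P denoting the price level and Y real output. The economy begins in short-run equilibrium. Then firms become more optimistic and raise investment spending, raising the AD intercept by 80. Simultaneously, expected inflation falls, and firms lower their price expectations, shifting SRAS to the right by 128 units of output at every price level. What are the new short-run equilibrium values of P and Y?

P = 212, Y = 2062

After both shocks: AD is Y = 3546 − 7P and SRAS is Y = 154 + 9P.
Setting them equal: 3392 = 16P, so P = 212.
Y = 3546 − 7·212 = 2062.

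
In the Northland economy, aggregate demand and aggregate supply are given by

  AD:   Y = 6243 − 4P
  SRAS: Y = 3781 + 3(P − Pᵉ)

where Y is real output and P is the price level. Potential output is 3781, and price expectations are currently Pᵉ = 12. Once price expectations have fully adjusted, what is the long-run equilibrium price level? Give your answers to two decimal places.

Short run: with Pᵉ = 12, SRAS is Y = 3745 + 3P. Setting AD = SRAS gives 2498 = 7P, so P = 356.86 and Y = 6243 − 4P = 4815.57.
Output 4815.57 is above potential 3781, so over time expected prices rise and SRAS shifts left until Y returns to 3781.
Long run: Y = 3781 on the AD curve gives 3781 = 6243 − 4P, so P = 615.50.

Long-run P = 615.50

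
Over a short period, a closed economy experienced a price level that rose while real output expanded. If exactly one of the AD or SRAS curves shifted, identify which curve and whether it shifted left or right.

P rose and Y rose. An AD shift moves P and Y in the same direction; an SRAS shift moves them in opposite directions.
Here P and Y moved in the same direction, so the AD curve shifted.
Since Y rose, AD shifted right.

AD shifted right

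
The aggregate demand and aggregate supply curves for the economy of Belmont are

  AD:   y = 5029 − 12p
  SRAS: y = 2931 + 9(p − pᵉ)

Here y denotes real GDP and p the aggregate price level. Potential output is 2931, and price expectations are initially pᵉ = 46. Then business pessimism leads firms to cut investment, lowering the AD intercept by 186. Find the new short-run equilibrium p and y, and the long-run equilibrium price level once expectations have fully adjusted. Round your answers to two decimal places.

Short run: p = 110.76, y = 3513.86. Long run: p = 159.33.

AD shifts left: new AD is y = 4843 − 12p. With pᵉ = 46, SRAS is y = 2517 + 9p.
Short run: 4843 − 12p = 2517 + 9p gives 2326 = 21p, so p = 110.76 and y = 4843 − 12p = 3513.86.
y = 3513.86 is above potential 2931; expectations adjust and SRAS shifts left until y = 2931.
Long run: on the new AD curve, 2931 = 4843 − 12p gives p = 159.33.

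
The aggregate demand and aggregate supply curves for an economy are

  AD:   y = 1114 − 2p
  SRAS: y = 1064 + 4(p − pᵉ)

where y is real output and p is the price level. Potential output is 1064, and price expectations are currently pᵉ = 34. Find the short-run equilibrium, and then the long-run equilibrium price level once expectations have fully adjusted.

Short run: with pᵉ = 34, SRAS is y = 928 + 4p. Setting AD = SRAS gives 186 = 6p, so p = 31 and y = 1114 − 2·31 = 1052.
Output 1052 is below potential 1064, so over time expected prices fall and SRAS shifts right until y returns to 1064.
Long run: y = 1064 on the AD curve gives 1064 = 1114 − 2p, so p = 25.

Short run: p = 31, y = 1052. Long run: p = 25.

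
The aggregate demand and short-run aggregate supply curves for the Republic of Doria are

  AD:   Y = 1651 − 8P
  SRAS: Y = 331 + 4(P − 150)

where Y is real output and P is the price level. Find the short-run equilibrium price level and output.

Write SRAS as Y = 331 + 4P − 600 = 4P − 269.
Set AD = SRAS: 1651 − 8P = 4P − 269, so 1920 = 12P and P = 160.
Then Y = 1651 − 8·160 = 371.

P = 160, Y = 371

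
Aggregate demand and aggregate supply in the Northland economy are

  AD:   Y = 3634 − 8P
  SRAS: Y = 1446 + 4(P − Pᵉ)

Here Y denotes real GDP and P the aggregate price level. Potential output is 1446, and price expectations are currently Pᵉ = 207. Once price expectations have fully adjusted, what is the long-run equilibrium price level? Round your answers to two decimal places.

Long-run P = 273.50

Short run: with Pᵉ = 207, SRAS is Y = 618 + 4P. Setting AD = SRAS gives 3016 = 12P, so P = 251.33 and Y = 3634 − 8P = 1623.33.
Output 1623.33 is above potential 1446, so over time expected prices rise and SRAS shifts left until Y returns to 1446.
Long run: Y = 1446 on the AD curve gives 1446 = 3634 − 8P, so P = 273.50.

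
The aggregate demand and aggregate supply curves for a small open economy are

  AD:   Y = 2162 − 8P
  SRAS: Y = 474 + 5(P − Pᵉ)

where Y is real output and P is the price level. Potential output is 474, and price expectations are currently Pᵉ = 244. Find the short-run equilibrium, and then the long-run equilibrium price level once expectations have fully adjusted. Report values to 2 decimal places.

Short run: with Pᵉ = 244, SRAS is Y = 5P − 746. Setting AD = SRAS gives 2908 = 13P, so P = 223.69 and Y = 2162 − 8P = 372.46.
Output 372.46 is below potential 474, so over time expected prices fall and SRAS shifts right until Y returns to 474.
Long run: Y = 474 on the AD curve gives 474 = 2162 − 8P, so P = 211.00.

Short run: P = 223.69, Y = 372.46. Long run: P = 211.00.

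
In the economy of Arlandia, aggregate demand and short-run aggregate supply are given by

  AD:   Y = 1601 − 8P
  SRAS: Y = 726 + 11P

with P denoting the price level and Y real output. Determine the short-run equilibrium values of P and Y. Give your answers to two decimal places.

P = 46.05, Y = 1232.58

Set AD = SRAS: 1601 − 8P = 726 + 11P, so 875 = 19P and P = 46.05.
Substituting into AD, Y = 1601 − 8P = 1232.58.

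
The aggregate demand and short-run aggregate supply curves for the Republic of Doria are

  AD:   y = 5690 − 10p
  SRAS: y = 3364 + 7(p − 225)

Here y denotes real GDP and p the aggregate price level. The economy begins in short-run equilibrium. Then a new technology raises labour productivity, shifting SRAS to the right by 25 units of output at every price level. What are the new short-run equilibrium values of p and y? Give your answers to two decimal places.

This is a positive supply shock: SRAS shifts right.
New SRAS: y = 1814 + 7p.
Set AD = SRAS: 5690 − 10p = 1814 + 7p, so 3876 = 17p and p = 228.00.
Substituting into AD, y = 3410.00.

p = 228.00, y = 3410.00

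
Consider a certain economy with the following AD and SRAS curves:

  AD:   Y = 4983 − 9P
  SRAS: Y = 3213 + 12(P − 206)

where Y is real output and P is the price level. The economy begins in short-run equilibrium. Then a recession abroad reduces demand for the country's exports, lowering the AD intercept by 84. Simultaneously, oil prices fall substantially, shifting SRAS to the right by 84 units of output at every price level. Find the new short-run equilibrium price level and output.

After both shocks: AD is Y = 4899 − 9P and SRAS is Y = 825 + 12P.
Setting them equal: 4074 = 21P, so P = 194.
Y = 4899 − 9·194 = 3153.

P = 194, Y = 3153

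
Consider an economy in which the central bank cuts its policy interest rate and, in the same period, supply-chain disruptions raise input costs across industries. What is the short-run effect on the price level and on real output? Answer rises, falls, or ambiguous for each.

The first event is a positive demand shock: AD shifts right, which by itself pushes P up and Y up.
The second is an adverse supply shock: SRAS shifts left, which by itself pushes P up and Y down.
Both shocks push P up, so P rises. The two shocks push Y in opposite directions, so the effect on Y is ambiguous.

Price level: rises; output: ambiguous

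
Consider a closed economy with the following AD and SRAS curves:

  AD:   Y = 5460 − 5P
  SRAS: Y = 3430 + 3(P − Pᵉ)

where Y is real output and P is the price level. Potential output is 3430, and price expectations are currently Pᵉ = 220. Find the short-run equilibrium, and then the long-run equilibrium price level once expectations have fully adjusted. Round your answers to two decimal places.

Short run: with Pᵉ = 220, SRAS is Y = 2770 + 3P. Setting AD = SRAS gives 2690 = 8P, so P = 336.25 and Y = 5460 − 5P = 3778.75.
Output 3778.75 is above potential 3430, so over time expected prices rise and SRAS shifts left until Y returns to 3430.
Long run: Y = 3430 on the AD curve gives 3430 = 5460 − 5P, so P = 406.00.

Short run: P = 336.25, Y = 3778.75. Long run: P = 406.00.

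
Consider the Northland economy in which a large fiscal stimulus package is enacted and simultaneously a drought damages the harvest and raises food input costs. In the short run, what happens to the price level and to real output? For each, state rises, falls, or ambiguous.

Price level: rises; output: ambiguous

The first event is a positive demand shock: AD shifts right, which by itself pushes P up and Y up.
The second is an adverse supply shock: SRAS shifts left, which by itself pushes P up and Y down.
Both shocks push P up, so P rises. The two shocks push Y in opposite directions, so the effect on Y is ambiguous.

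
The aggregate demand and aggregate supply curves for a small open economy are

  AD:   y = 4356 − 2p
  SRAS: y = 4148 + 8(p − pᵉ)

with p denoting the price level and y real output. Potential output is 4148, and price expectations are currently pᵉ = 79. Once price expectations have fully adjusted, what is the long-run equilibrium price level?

Long-run p = 104

Short run: with pᵉ = 79, SRAS is y = 3516 + 8p. Setting AD = SRAS gives 840 = 10p, so p = 84 and y = 4356 − 2·84 = 4188.
Output 4188 is above potential 4148, so over time expected prices rise and SRAS shifts left until y returns to 4148.
Long run: y = 4148 on the AD curve gives 4148 = 4356 − 2p, so p = 104.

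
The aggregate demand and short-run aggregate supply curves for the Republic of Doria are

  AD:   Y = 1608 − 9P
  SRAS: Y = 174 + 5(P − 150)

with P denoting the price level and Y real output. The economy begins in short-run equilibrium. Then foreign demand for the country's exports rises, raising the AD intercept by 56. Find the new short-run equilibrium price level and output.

P = 160, Y = 224

This is a positive demand shock: AD shifts right.
New AD: Y = 1664 − 9P.
SRAS can be written Y = 5P − 576.
Set AD = SRAS: 1664 − 9P = 5P − 576, so 2240 = 14P and P = 160.
Y = 1664 − 9·160 = 224.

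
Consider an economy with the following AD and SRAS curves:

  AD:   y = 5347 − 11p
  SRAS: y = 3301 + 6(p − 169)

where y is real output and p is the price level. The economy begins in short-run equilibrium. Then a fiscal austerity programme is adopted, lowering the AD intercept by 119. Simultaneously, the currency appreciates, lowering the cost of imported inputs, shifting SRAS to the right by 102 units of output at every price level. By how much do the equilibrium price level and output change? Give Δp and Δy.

Δp = -13, Δy = +24

After both shocks: AD is y = 5228 − 11p and SRAS is y = 2389 + 6p.
Setting them equal: 2839 = 17p, so p = 167.
y = 5228 − 11·167 = 3391.
Initially p = 180, y = 3367, so Δp = -13 and Δy = +24.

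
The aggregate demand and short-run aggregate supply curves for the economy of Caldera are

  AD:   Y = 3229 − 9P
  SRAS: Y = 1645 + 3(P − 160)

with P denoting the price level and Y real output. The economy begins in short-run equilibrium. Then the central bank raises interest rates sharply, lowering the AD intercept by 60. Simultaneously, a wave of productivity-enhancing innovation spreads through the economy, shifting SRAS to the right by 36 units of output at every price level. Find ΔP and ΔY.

ΔP = -8, ΔY = +12

After both shocks: AD is Y = 3169 − 9P and SRAS is Y = 1201 + 3P.
Setting them equal: 1968 = 12P, so P = 164.
Y = 3169 − 9·164 = 1693.
Initially P = 172, Y = 1681, so ΔP = -8 and ΔY = +12.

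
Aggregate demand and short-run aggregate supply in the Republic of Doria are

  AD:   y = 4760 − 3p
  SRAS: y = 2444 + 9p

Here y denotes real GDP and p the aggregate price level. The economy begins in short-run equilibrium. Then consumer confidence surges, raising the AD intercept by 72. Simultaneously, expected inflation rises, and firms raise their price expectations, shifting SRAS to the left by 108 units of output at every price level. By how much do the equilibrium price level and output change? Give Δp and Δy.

Δp = +15, Δy = +27

After both shocks: AD is y = 4832 − 3p and SRAS is y = 2336 + 9p.
Setting them equal: 2496 = 12p, so p = 208.
y = 4832 − 3·208 = 4208.
Initially p = 193, y = 4181, so Δp = +15 and Δy = +27.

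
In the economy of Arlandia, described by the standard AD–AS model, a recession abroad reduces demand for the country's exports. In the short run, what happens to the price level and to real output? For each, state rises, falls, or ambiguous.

This is a negative demand shock: AD shifts left.
Moving along the upward-sloping SRAS curve, P falls and Y falls.

Price level: falls; output: falls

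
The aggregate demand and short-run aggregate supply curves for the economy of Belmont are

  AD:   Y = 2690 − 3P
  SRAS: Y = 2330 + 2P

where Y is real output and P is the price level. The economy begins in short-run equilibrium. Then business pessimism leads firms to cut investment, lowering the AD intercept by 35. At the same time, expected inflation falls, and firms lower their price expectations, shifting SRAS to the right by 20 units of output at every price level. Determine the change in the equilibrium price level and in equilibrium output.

After both shocks: AD is Y = 2655 − 3P and SRAS is Y = 2350 + 2P.
Setting them equal: 305 = 5P, so P = 61.
Y = 2655 − 3·61 = 2472.
Initially P = 72, Y = 2474, so ΔP = -11 and ΔY = -2.

ΔP = -11, ΔY = -2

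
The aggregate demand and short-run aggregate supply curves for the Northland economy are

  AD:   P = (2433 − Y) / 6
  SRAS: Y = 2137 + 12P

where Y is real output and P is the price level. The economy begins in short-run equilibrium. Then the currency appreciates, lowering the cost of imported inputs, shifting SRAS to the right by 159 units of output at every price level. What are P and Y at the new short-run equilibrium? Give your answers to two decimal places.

P = 7.61, Y = 2387.33

This is a positive supply shock: SRAS shifts right.
New SRAS: Y = 2296 + 12P.
Set AD = SRAS: 2433 − 6P = 2296 + 12P, so 137 = 18P and P = 7.61.
Substituting into AD, Y = 2387.33.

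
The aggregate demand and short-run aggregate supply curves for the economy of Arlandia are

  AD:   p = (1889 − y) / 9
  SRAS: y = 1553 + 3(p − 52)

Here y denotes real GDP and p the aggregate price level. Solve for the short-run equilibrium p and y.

Write SRAS as y = 1553 + 3p − 156 = 1397 + 3p.
Rearrange AD to y = 1889 − 9p.
Set AD = SRAS: 1889 − 9p = 1397 + 3p, so 492 = 12p and p = 41.
Then y = 1889 − 9·41 = 1520.

p = 41, y = 1520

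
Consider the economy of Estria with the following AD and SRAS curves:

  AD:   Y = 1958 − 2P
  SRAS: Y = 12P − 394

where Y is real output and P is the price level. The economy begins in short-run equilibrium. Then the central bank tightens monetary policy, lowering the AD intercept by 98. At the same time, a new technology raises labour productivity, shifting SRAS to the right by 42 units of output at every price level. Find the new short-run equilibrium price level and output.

P = 158, Y = 1544

After both shocks: AD is Y = 1860 − 2P and SRAS is Y = 12P − 352.
Setting them equal: 2212 = 14P, so P = 158.
Y = 1860 − 2·158 = 1544.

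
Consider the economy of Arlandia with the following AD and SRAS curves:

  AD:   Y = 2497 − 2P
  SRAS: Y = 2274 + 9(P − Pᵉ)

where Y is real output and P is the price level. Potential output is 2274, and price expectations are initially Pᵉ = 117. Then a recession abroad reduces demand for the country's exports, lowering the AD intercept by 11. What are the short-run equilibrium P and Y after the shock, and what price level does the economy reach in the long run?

AD shifts left: new AD is Y = 2486 − 2P. With Pᵉ = 117, SRAS is Y = 1221 + 9P.
Short run: 2486 − 2P = 1221 + 9P gives 1265 = 11P, so P = 115 and Y = 2486 − 2·115 = 2256.
Y = 2256 is below potential 2274; expectations adjust and SRAS shifts right until Y = 2274.
Long run: on the new AD curve, 2274 = 2486 − 2P gives P = 106.

Short run: P = 115, Y = 2256. Long run: P = 106.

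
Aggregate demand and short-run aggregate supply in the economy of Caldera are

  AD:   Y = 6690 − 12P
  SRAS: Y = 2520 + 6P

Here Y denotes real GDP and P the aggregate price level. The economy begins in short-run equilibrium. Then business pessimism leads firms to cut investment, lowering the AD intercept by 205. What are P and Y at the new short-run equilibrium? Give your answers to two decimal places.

P = 220.28, Y = 3841.67

This is a negative demand shock: AD shifts left.
New AD: Y = 6485 − 12P.
Set AD = SRAS: 6485 − 12P = 2520 + 6P, so 3965 = 18P and P = 220.28.
Substituting into AD, Y = 3841.67.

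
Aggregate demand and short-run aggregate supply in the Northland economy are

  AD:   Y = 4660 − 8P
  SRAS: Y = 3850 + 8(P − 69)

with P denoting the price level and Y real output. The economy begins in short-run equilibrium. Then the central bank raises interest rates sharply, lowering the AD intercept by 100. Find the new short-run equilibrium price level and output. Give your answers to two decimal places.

P = 78.88, Y = 3929.00

This is a negative demand shock: AD shifts left.
New AD: Y = 4560 − 8P.
SRAS can be written Y = 3298 + 8P.
Set AD = SRAS: 4560 − 8P = 3298 + 8P, so 1262 = 16P and P = 78.88.
Substituting into AD, Y = 3929.00.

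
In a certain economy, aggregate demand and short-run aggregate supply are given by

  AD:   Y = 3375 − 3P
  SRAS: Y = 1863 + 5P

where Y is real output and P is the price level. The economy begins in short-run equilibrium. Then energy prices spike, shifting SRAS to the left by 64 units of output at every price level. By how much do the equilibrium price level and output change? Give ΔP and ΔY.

ΔP = +8, ΔY = -24

This is a negative supply shock: SRAS shifts left.
New SRAS: Y = 1799 + 5P.
Set AD = SRAS: 3375 − 3P = 1799 + 5P, so 1576 = 8P and P = 197.
Y = 3375 − 3·197 = 2784.
Initially P = 189, Y = 2808, so ΔP = +8 and ΔY = -24.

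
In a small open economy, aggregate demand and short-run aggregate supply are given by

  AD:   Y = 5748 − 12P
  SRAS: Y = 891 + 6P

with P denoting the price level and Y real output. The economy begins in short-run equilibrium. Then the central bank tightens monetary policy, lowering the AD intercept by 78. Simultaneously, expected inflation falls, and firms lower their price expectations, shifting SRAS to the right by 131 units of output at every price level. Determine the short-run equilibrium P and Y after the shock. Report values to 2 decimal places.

P = 258.22, Y = 2571.33

After both shocks: AD is Y = 5670 − 12P and SRAS is Y = 1022 + 6P.
Setting them equal: 4648 = 18P, so P = 258.22.
Substituting into AD, Y = 2571.33.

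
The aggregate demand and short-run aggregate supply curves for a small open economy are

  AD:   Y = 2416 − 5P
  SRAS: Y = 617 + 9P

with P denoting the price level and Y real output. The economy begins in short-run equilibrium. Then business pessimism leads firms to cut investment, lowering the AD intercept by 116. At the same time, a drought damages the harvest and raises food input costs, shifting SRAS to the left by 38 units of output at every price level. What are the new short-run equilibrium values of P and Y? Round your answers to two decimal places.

After both shocks: AD is Y = 2300 − 5P and SRAS is Y = 579 + 9P.
Setting them equal: 1721 = 14P, so P = 122.93.
Substituting into AD, Y = 1685.36.

P = 122.93, Y = 1685.36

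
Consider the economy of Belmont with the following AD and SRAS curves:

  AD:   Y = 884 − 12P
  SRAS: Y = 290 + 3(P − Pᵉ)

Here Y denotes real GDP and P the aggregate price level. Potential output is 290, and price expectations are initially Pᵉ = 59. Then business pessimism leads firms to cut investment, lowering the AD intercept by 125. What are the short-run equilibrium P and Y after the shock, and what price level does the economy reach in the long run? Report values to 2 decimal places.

Short run: P = 43.07, Y = 242.20. Long run: P = 39.08.

AD shifts left: new AD is Y = 759 − 12P. With Pᵉ = 59, SRAS is Y = 113 + 3P.
Short run: 759 − 12P = 113 + 3P gives 646 = 15P, so P = 43.07 and Y = 759 − 12P = 242.20.
Y = 242.20 is below potential 290; expectations adjust and SRAS shifts right until Y = 290.
Long run: on the new AD curve, 290 = 759 − 12P gives P = 39.08.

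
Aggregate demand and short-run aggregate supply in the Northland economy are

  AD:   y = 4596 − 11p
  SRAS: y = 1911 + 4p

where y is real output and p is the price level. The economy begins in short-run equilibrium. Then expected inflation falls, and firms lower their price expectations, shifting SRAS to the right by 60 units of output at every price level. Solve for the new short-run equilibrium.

p = 175, y = 2671

This is a positive supply shock: SRAS shifts right.
New SRAS: y = 1971 + 4p.
Set AD = SRAS: 4596 − 11p = 1971 + 4p, so 2625 = 15p and p = 175.
y = 4596 − 11·175 = 2671.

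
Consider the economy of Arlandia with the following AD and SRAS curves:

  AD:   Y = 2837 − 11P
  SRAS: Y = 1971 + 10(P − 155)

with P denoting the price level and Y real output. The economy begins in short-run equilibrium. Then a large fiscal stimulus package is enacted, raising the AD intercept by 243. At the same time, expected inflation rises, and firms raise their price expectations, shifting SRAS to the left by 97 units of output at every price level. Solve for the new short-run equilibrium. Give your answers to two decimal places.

P = 131.24, Y = 1636.38

After both shocks: AD is Y = 3080 − 11P and SRAS is Y = 324 + 10P.
Setting them equal: 2756 = 21P, so P = 131.24.
Substituting into AD, Y = 1636.38.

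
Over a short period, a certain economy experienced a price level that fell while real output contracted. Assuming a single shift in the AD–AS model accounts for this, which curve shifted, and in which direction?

AD shifted left

P fell and Y fell. An AD shift moves P and Y in the same direction; an SRAS shift moves them in opposite directions.
Here P and Y moved in the same direction, so the AD curve shifted.
Since Y fell, AD shifted left.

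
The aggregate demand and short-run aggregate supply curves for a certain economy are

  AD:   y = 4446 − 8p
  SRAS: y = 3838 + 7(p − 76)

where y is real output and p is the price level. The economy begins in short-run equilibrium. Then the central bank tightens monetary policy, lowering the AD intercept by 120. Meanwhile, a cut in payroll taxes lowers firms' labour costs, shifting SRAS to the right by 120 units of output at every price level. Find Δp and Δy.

Δp = -16, Δy = +8

After both shocks: AD is y = 4326 − 8p and SRAS is y = 3426 + 7p.
Setting them equal: 900 = 15p, so p = 60.
y = 4326 − 8·60 = 3846.
Initially p = 76, y = 3838, so Δp = -16 and Δy = +8.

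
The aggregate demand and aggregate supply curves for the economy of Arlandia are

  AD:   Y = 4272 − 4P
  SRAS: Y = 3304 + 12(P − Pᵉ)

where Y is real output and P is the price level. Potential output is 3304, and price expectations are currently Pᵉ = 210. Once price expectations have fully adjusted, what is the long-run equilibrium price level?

Short run: with Pᵉ = 210, SRAS is Y = 784 + 12P. Setting AD = SRAS gives 3488 = 16P, so P = 218 and Y = 4272 − 4·218 = 3400.
Output 3400 is above potential 3304, so over time expected prices rise and SRAS shifts left until Y returns to 3304.
Long run: Y = 3304 on the AD curve gives 3304 = 4272 − 4P, so P = 242.

Long-run P = 242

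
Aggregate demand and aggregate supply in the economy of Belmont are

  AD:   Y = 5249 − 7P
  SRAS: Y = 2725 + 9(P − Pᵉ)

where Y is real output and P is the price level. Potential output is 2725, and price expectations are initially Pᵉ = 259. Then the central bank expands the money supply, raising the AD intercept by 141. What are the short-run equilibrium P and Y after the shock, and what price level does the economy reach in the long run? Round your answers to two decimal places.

Short run: P = 312.25, Y = 3204.25. Long run: P = 380.71.

AD shifts right: new AD is Y = 5390 − 7P. With Pᵉ = 259, SRAS is Y = 394 + 9P.
Short run: 5390 − 7P = 394 + 9P gives 4996 = 16P, so P = 312.25 and Y = 5390 − 7P = 3204.25.
Y = 3204.25 is above potential 2725; expectations adjust and SRAS shifts left until Y = 2725.
Long run: on the new AD curve, 2725 = 5390 − 7P gives P = 380.71.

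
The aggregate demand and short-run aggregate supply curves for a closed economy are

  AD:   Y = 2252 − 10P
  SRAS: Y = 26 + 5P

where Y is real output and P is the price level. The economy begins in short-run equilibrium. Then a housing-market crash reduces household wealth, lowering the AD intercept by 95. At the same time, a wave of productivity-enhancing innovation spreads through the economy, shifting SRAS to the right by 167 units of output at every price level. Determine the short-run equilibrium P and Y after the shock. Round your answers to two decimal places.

After both shocks: AD is Y = 2157 − 10P and SRAS is Y = 193 + 5P.
Setting them equal: 1964 = 15P, so P = 130.93.
Substituting into AD, Y = 847.67.

P = 130.93, Y = 847.67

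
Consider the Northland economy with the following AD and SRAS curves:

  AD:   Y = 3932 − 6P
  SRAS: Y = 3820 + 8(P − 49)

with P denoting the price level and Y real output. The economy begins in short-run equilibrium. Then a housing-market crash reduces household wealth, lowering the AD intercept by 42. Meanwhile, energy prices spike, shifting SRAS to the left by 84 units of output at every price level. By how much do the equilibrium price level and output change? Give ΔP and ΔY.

ΔP = +3, ΔY = -60

After both shocks: AD is Y = 3890 − 6P and SRAS is Y = 3344 + 8P.
Setting them equal: 546 = 14P, so P = 39.
Y = 3890 − 6·39 = 3656.
Initially P = 36, Y = 3716, so ΔP = +3 and ΔY = -60.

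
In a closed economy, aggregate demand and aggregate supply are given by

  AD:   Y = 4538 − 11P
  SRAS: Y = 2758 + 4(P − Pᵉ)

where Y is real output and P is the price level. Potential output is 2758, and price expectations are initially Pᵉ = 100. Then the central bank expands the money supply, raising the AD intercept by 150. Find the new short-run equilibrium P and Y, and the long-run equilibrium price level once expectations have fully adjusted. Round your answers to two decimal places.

Short run: P = 155.33, Y = 2979.33. Long run: P = 175.45.

AD shifts right: new AD is Y = 4688 − 11P. With Pᵉ = 100, SRAS is Y = 2358 + 4P.
Short run: 4688 − 11P = 2358 + 4P gives 2330 = 15P, so P = 155.33 and Y = 4688 − 11P = 2979.33.
Y = 2979.33 is above potential 2758; expectations adjust and SRAS shifts left until Y = 2758.
Long run: on the new AD curve, 2758 = 4688 − 11P gives P = 175.45.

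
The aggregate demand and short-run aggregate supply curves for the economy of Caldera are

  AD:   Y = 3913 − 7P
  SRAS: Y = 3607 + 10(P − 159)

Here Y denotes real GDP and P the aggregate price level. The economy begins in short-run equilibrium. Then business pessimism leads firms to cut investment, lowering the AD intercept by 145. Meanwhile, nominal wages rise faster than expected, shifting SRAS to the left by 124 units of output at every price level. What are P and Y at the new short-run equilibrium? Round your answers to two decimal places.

After both shocks: AD is Y = 3768 − 7P and SRAS is Y = 1893 + 10P.
Setting them equal: 1875 = 17P, so P = 110.29.
Substituting into AD, Y = 2995.94.

P = 110.29, Y = 2995.94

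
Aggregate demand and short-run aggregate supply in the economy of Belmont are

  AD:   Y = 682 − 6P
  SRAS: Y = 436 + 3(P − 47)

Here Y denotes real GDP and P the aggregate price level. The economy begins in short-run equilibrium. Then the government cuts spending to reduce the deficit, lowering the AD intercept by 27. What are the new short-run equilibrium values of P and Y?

P = 40, Y = 415

This is a negative demand shock: AD shifts left.
New AD: Y = 655 − 6P.
SRAS can be written Y = 295 + 3P.
Set AD = SRAS: 655 − 6P = 295 + 3P, so 360 = 9P and P = 40.
Y = 655 − 6·40 = 415.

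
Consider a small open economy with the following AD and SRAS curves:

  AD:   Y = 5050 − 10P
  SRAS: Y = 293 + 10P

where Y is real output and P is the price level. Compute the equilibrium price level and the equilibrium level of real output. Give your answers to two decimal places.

Set AD = SRAS: 5050 − 10P = 293 + 10P, so 4757 = 20P and P = 237.85.
Substituting into AD, Y = 5050 − 10P = 2671.50.

P = 237.85, Y = 2671.50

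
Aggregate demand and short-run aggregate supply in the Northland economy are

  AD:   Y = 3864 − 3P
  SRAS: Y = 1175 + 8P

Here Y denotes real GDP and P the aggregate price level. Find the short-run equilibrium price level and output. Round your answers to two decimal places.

Set AD = SRAS: 3864 − 3P = 1175 + 8P, so 2689 = 11P and P = 244.45.
Substituting into AD, Y = 3864 − 3P = 3130.64.

P = 244.45, Y = 3130.64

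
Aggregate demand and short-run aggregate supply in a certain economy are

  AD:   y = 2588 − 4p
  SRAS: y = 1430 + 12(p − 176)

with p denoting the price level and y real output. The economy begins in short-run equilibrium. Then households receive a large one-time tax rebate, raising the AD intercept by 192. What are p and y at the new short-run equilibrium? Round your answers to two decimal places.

p = 216.38, y = 1914.50

This is a positive demand shock: AD shifts right.
New AD: y = 2780 − 4p.
SRAS can be written y = 12p − 682.
Set AD = SRAS: 2780 − 4p = 12p − 682, so 3462 = 16p and p = 216.38.
Substituting into AD, y = 1914.50.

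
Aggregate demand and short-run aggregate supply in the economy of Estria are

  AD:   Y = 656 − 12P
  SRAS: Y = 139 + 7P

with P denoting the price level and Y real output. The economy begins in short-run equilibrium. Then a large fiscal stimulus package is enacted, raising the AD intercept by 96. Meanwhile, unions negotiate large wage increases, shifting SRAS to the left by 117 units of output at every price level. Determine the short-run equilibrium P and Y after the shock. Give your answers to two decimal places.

After both shocks: AD is Y = 752 − 12P and SRAS is Y = 22 + 7P.
Setting them equal: 730 = 19P, so P = 38.42.
Substituting into AD, Y = 290.95.

P = 38.42, Y = 290.95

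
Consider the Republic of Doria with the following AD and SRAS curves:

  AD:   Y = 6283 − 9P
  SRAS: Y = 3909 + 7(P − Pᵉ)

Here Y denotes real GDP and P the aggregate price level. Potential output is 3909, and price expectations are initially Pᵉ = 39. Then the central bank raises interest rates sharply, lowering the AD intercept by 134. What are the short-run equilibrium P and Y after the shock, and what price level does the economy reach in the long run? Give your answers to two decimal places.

AD shifts left: new AD is Y = 6149 − 9P. With Pᵉ = 39, SRAS is Y = 3636 + 7P.
Short run: 6149 − 9P = 3636 + 7P gives 2513 = 16P, so P = 157.06 and Y = 6149 − 9P = 4735.44.
Y = 4735.44 is above potential 3909; expectations adjust and SRAS shifts left until Y = 3909.
Long run: on the new AD curve, 3909 = 6149 − 9P gives P = 248.89.

Short run: P = 157.06, Y = 4735.44. Long run: P = 248.89.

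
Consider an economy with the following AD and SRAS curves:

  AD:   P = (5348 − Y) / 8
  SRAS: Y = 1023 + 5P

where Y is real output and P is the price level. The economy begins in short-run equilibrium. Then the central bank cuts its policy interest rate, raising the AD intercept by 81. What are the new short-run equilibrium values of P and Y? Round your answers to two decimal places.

P = 338.92, Y = 2717.62

This is a positive demand shock: AD shifts right.
New AD: Y = 5429 − 8P.
Set AD = SRAS: 5429 − 8P = 1023 + 5P, so 4406 = 13P and P = 338.92.
Substituting into AD, Y = 2717.62.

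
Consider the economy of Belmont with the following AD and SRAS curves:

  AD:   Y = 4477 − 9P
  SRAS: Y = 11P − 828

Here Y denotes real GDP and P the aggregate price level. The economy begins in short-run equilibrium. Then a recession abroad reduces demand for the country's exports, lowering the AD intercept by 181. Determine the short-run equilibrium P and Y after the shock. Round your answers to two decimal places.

P = 256.20, Y = 1990.20

This is a negative demand shock: AD shifts left.
New AD: Y = 4296 − 9P.
Set AD = SRAS: 4296 − 9P = 11P − 828, so 5124 = 20P and P = 256.20.
Substituting into AD, Y = 1990.20.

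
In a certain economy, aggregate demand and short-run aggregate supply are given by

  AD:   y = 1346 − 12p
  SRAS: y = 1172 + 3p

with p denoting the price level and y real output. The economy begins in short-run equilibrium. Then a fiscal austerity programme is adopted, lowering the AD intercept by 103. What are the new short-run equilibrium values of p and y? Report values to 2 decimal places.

This is a negative demand shock: AD shifts left.
New AD: y = 1243 − 12p.
Set AD = SRAS: 1243 − 12p = 1172 + 3p, so 71 = 15p and p = 4.73.
Substituting into AD, y = 1186.20.

p = 4.73, y = 1186.20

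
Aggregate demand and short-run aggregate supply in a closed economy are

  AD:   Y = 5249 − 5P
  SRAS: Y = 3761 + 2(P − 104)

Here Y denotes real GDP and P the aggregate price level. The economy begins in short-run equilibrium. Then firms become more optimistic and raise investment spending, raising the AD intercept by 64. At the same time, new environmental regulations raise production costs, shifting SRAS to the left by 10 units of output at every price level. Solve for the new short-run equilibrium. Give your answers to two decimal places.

P = 252.86, Y = 4048.71

After both shocks: AD is Y = 5313 − 5P and SRAS is Y = 3543 + 2P.
Setting them equal: 1770 = 7P, so P = 252.86.
Substituting into AD, Y = 4048.71.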